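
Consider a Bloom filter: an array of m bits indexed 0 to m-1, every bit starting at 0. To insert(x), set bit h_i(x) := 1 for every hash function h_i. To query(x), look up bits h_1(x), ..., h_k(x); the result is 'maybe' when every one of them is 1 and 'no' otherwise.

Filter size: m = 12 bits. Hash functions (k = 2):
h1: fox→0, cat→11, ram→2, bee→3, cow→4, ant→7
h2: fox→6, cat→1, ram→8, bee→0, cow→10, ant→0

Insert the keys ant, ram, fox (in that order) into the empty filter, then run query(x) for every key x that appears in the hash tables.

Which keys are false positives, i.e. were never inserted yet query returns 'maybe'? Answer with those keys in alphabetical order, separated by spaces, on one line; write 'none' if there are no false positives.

Start: bits=000000000000
After insert 'ant': sets bits 0 7 -> bits=100000010000
After insert 'ram': sets bits 2 8 -> bits=101000011000
After insert 'fox': sets bits 0 6 -> bits=101000111000
Not inserted: bee cat cow — query each against bits=101000111000:
query bee: checks bit0=1, bit3=0 (has a 0) -> no => not a false positive
query cat: checks bit1=0, bit11=0 (has a 0) -> no => not a false positive
query cow: checks bit4=0, bit10=0 (has a 0) -> no => not a false positive
False positives (alphabetical): none

Answer: none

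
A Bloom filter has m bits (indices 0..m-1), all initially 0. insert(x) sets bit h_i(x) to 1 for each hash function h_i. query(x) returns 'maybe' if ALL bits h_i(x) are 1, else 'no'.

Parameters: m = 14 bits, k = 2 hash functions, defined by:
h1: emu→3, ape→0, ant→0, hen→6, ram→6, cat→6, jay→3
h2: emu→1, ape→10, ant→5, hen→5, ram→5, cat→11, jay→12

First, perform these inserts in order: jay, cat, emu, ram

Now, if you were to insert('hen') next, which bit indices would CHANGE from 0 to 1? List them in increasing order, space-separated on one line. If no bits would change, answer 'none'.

Start: bits=00000000000000
After insert 'jay': sets bits 3 12 -> bits=00010000000010
After insert 'cat': sets bits 6 11 -> bits=00010010000110
After insert 'emu': sets bits 1 3 -> bits=01010010000110
After insert 'ram': sets bits 5 6 -> bits=01010110000110
insert 'hen' would touch bits 5 6; currently bit5=1, bit6=1
Bits that are 0 among those (would change 0->1): none

Answer: none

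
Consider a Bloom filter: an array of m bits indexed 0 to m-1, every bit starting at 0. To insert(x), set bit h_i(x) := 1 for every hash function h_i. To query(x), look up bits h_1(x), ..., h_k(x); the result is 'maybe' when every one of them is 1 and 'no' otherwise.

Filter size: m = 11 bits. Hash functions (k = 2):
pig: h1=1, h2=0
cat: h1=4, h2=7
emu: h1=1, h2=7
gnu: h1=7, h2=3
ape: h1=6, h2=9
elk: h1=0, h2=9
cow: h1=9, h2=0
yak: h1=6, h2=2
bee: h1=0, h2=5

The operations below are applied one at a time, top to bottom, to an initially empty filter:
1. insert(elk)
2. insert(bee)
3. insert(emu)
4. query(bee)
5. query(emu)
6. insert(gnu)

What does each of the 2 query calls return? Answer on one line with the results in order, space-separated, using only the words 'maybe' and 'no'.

Start: bits=00000000000
Op 1: insert elk -> sets bits 0 9 -> bits=10000000010
Op 2: insert bee -> sets bits 0 5 -> bits=10000100010
Op 3: insert emu -> sets bits 1 7 -> bits=11000101010
Op 4: query bee -> checks bit0=1, bit5=1 (all 1) -> maybe
Op 5: query emu -> checks bit1=1, bit7=1 (all 1) -> maybe
Op 6: insert gnu -> sets bits 3 7 -> bits=11010101010
Query results in order: maybe maybe

Answer: maybe maybe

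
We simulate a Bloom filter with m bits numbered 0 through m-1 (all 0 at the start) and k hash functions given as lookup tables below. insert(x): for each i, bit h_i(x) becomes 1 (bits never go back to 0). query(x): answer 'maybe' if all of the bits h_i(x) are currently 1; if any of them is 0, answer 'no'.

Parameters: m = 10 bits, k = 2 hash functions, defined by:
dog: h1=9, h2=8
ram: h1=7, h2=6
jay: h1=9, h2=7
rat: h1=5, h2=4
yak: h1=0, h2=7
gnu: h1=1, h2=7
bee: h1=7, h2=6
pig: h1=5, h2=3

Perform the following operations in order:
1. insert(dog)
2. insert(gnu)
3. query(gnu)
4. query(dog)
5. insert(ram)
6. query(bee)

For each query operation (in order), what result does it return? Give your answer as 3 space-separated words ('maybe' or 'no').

Answer: maybe maybe maybe

Derivation:
Start: bits=0000000000
Op 1: insert dog -> sets bits 8 9 -> bits=0000000011
Op 2: insert gnu -> sets bits 1 7 -> bits=0100000111
Op 3: query gnu -> checks bit1=1, bit7=1 (all 1) -> maybe
Op 4: query dog -> checks bit8=1, bit9=1 (all 1) -> maybe
Op 5: insert ram -> sets bits 6 7 -> bits=0100001111
Op 6: query bee -> checks bit6=1, bit7=1 (all 1) -> maybe
Query results in order: maybe maybe maybe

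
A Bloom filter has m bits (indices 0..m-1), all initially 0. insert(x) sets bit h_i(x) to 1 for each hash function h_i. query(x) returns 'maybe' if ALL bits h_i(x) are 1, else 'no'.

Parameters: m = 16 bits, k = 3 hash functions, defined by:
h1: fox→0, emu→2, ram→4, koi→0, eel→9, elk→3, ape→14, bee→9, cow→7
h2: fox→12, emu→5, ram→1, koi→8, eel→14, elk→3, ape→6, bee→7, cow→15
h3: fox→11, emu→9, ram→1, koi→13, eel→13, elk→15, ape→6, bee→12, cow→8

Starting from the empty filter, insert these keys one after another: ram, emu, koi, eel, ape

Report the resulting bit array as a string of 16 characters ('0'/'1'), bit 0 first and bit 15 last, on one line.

Answer: 1110111011000110

Derivation:
Start: bits=0000000000000000
After insert 'ram': sets bits 1 4 -> bits=0100100000000000
After insert 'emu': sets bits 2 5 9 -> bits=0110110001000000
After insert 'koi': sets bits 0 8 13 -> bits=1110110011000100
After insert 'eel': sets bits 9 13 14 -> bits=1110110011000110
After insert 'ape': sets bits 6 14 -> bits=1110111011000110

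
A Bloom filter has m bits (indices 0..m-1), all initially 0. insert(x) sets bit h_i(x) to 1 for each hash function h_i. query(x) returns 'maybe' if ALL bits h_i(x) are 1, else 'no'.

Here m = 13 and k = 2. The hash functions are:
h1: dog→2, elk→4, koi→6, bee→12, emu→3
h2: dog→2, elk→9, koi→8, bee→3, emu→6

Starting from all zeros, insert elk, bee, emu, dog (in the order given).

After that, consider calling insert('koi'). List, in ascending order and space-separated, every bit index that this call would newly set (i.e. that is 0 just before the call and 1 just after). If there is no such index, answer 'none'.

Answer: 8

Derivation:
Start: bits=0000000000000
After insert 'elk': sets bits 4 9 -> bits=0000100001000
After insert 'bee': sets bits 3 12 -> bits=0001100001001
After insert 'emu': sets bits 3 6 -> bits=0001101001001
After insert 'dog': sets bits 2 -> bits=0011101001001
insert 'koi' would touch bits 6 8; currently bit6=1, bit8=0
Bits that are 0 among those (would change 0->1): 8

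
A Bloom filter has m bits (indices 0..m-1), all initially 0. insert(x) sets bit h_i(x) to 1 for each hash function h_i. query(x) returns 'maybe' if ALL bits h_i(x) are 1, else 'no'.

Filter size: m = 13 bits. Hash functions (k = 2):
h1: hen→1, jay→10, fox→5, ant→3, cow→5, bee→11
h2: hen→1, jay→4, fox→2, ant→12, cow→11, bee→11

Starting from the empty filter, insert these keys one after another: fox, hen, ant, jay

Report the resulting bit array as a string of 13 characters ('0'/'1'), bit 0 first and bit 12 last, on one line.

Start: bits=0000000000000
After insert 'fox': sets bits 2 5 -> bits=0010010000000
After insert 'hen': sets bits 1 -> bits=0110010000000
After insert 'ant': sets bits 3 12 -> bits=0111010000001
After insert 'jay': sets bits 4 10 -> bits=0111110000101

Answer: 0111110000101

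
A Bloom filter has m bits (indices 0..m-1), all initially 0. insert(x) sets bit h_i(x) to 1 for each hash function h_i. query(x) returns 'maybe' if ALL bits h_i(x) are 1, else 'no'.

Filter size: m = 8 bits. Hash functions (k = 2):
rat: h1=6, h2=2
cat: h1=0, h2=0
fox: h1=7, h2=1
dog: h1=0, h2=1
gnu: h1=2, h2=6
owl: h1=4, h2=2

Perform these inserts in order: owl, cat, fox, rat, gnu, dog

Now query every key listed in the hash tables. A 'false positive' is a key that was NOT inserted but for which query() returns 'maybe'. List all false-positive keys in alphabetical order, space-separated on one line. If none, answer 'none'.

Answer: none

Derivation:
Start: bits=00000000
After insert 'owl': sets bits 2 4 -> bits=00101000
After insert 'cat': sets bits 0 -> bits=10101000
After insert 'fox': sets bits 1 7 -> bits=11101001
After insert 'rat': sets bits 2 6 -> bits=11101011
After insert 'gnu': sets bits 2 6 -> bits=11101011
After insert 'dog': sets bits 0 1 -> bits=11101011
Not inserted: (none) — query each against bits=11101011:
False positives (alphabetical): none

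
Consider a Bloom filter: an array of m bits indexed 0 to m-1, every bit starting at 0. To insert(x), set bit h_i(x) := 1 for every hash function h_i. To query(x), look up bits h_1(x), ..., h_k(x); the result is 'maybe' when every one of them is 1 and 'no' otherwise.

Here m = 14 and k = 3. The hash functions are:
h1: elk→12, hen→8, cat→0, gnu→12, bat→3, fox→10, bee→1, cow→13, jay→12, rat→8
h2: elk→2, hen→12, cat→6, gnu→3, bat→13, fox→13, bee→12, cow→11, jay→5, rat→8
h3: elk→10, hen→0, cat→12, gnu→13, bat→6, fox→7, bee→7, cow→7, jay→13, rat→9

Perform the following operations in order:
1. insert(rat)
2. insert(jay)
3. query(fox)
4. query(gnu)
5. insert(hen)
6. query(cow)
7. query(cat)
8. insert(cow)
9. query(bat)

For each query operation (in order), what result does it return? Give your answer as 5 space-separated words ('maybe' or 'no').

Answer: no no no no no

Derivation:
Start: bits=00000000000000
Op 1: insert rat -> sets bits 8 9 -> bits=00000000110000
Op 2: insert jay -> sets bits 5 12 13 -> bits=00000100110011
Op 3: query fox -> checks bit7=0, bit10=0, bit13=1 (has a 0) -> no
Op 4: query gnu -> checks bit3=0, bit12=1, bit13=1 (has a 0) -> no
Op 5: insert hen -> sets bits 0 8 12 -> bits=10000100110011
Op 6: query cow -> checks bit7=0, bit11=0, bit13=1 (has a 0) -> no
Op 7: query cat -> checks bit0=1, bit6=0, bit12=1 (has a 0) -> no
Op 8: insert cow -> sets bits 7 11 13 -> bits=10000101110111
Op 9: query bat -> checks bit3=0, bit6=0, bit13=1 (has a 0) -> no
Query results in order: no no no no no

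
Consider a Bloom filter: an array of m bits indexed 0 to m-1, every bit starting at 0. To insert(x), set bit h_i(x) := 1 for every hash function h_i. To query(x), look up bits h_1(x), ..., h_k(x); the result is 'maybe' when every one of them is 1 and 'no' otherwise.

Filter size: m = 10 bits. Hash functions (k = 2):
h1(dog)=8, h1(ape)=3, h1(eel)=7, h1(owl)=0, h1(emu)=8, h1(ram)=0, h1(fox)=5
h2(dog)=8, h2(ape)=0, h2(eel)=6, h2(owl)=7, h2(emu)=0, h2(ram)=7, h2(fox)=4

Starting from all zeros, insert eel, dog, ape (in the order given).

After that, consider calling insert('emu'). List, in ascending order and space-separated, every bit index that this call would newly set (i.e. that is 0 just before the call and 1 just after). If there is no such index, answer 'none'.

Answer: none

Derivation:
Start: bits=0000000000
After insert 'eel': sets bits 6 7 -> bits=0000001100
After insert 'dog': sets bits 8 -> bits=0000001110
After insert 'ape': sets bits 0 3 -> bits=1001001110
insert 'emu' would touch bits 0 8; currently bit0=1, bit8=1
Bits that are 0 among those (would change 0->1): none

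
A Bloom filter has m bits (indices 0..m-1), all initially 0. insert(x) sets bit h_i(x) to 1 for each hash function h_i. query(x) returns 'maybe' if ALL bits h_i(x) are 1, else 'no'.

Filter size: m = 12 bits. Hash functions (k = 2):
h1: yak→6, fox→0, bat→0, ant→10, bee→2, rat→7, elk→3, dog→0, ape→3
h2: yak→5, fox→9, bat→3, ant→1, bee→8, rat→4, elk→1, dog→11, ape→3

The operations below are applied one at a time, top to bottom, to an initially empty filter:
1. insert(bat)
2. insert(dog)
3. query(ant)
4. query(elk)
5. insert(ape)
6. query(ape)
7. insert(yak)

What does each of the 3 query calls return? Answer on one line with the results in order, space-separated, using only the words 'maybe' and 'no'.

Answer: no no maybe

Derivation:
Start: bits=000000000000
Op 1: insert bat -> sets bits 0 3 -> bits=100100000000
Op 2: insert dog -> sets bits 0 11 -> bits=100100000001
Op 3: query ant -> checks bit1=0, bit10=0 (has a 0) -> no
Op 4: query elk -> checks bit1=0, bit3=1 (has a 0) -> no
Op 5: insert ape -> sets bits 3 -> bits=100100000001
Op 6: query ape -> checks bit3=1 (all 1) -> maybe
Op 7: insert yak -> sets bits 5 6 -> bits=100101100001
Query results in order: no no maybe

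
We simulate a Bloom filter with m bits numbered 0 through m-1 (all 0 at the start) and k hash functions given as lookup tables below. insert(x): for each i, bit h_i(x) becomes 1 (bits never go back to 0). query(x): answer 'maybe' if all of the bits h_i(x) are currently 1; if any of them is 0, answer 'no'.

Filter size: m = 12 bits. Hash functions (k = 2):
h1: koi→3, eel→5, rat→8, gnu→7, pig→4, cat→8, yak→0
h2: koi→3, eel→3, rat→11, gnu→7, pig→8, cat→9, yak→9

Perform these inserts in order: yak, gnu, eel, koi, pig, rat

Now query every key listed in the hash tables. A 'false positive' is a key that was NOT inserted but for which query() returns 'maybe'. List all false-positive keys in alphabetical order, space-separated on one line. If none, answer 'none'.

Answer: cat

Derivation:
Start: bits=000000000000
After insert 'yak': sets bits 0 9 -> bits=100000000100
After insert 'gnu': sets bits 7 -> bits=100000010100
After insert 'eel': sets bits 3 5 -> bits=100101010100
After insert 'koi': sets bits 3 -> bits=100101010100
After insert 'pig': sets bits 4 8 -> bits=100111011100
After insert 'rat': sets bits 8 11 -> bits=100111011101
Not inserted: cat — query each against bits=100111011101:
query cat: checks bit8=1, bit9=1 (all 1) -> maybe => FALSE POSITIVE
False positives (alphabetical): cat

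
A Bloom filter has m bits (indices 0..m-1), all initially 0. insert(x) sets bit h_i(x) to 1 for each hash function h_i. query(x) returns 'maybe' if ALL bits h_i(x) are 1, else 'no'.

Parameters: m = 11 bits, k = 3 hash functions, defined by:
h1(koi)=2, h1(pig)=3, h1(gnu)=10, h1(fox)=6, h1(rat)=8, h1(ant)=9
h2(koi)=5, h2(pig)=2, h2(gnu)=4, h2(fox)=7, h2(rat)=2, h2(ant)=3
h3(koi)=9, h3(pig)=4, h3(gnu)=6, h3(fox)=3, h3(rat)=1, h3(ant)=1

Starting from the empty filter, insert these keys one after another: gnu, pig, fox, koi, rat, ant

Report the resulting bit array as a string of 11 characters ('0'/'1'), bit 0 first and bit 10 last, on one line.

Answer: 01111111111

Derivation:
Start: bits=00000000000
After insert 'gnu': sets bits 4 6 10 -> bits=00001010001
After insert 'pig': sets bits 2 3 4 -> bits=00111010001
After insert 'fox': sets bits 3 6 7 -> bits=00111011001
After insert 'koi': sets bits 2 5 9 -> bits=00111111011
After insert 'rat': sets bits 1 2 8 -> bits=01111111111
After insert 'ant': sets bits 1 3 9 -> bits=01111111111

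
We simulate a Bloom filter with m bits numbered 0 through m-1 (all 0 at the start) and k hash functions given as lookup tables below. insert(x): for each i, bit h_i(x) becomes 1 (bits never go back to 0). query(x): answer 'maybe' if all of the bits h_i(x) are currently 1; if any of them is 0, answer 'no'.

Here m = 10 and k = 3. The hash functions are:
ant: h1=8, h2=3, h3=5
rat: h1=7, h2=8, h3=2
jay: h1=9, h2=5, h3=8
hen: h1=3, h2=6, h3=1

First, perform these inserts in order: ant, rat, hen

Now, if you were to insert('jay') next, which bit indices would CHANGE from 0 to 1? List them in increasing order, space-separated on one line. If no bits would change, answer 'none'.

Answer: 9

Derivation:
Start: bits=0000000000
After insert 'ant': sets bits 3 5 8 -> bits=0001010010
After insert 'rat': sets bits 2 7 8 -> bits=0011010110
After insert 'hen': sets bits 1 3 6 -> bits=0111011110
insert 'jay' would touch bits 5 8 9; currently bit5=1, bit8=1, bit9=0
Bits that are 0 among those (would change 0->1): 9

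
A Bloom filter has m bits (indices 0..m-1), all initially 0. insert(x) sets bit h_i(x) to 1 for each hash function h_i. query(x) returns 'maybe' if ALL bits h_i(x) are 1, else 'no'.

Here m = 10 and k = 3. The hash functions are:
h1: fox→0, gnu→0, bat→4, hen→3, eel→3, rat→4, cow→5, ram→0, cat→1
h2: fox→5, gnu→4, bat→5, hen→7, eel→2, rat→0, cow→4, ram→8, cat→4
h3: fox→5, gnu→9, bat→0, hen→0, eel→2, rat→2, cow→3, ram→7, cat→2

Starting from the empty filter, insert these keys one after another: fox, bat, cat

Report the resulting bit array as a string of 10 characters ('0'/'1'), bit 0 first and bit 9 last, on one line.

Start: bits=0000000000
After insert 'fox': sets bits 0 5 -> bits=1000010000
After insert 'bat': sets bits 0 4 5 -> bits=1000110000
After insert 'cat': sets bits 1 2 4 -> bits=1110110000

Answer: 1110110000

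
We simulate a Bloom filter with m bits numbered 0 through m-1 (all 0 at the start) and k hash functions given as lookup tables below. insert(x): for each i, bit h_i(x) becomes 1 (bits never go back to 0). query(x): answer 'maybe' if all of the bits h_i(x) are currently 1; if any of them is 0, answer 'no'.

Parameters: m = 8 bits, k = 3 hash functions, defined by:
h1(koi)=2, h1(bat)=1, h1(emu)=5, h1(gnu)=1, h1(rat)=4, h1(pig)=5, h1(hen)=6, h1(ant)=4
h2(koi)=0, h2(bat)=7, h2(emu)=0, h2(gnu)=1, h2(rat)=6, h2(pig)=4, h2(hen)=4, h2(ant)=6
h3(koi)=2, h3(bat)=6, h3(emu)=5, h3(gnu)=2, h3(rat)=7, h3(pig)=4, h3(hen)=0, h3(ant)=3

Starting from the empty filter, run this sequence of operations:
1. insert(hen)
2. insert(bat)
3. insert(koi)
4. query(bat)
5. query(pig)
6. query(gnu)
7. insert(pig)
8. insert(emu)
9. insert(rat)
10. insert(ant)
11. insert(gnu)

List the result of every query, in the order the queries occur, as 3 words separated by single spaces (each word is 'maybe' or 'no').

Answer: maybe no maybe

Derivation:
Start: bits=00000000
Op 1: insert hen -> sets bits 0 4 6 -> bits=10001010
Op 2: insert bat -> sets bits 1 6 7 -> bits=11001011
Op 3: insert koi -> sets bits 0 2 -> bits=11101011
Op 4: query bat -> checks bit1=1, bit6=1, bit7=1 (all 1) -> maybe
Op 5: query pig -> checks bit4=1, bit5=0 (has a 0) -> no
Op 6: query gnu -> checks bit1=1, bit2=1 (all 1) -> maybe
Op 7: insert pig -> sets bits 4 5 -> bits=11101111
Op 8: insert emu -> sets bits 0 5 -> bits=11101111
Op 9: insert rat -> sets bits 4 6 7 -> bits=11101111
Op 10: insert ant -> sets bits 3 4 6 -> bits=11111111
Op 11: insert gnu -> sets bits 1 2 -> bits=11111111
Query results in order: maybe no maybe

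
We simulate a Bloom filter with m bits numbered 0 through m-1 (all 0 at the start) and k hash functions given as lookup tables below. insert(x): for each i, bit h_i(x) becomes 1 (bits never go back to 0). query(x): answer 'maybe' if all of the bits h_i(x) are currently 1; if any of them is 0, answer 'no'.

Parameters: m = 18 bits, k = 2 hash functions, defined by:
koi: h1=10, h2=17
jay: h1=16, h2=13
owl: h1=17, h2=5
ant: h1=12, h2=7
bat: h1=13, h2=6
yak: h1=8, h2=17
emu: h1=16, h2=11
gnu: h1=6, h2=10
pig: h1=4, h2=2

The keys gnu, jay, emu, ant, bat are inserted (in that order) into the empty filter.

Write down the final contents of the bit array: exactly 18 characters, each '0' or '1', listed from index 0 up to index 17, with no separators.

Start: bits=000000000000000000
After insert 'gnu': sets bits 6 10 -> bits=000000100010000000
After insert 'jay': sets bits 13 16 -> bits=000000100010010010
After insert 'emu': sets bits 11 16 -> bits=000000100011010010
After insert 'ant': sets bits 7 12 -> bits=000000110011110010
After insert 'bat': sets bits 6 13 -> bits=000000110011110010

Answer: 000000110011110010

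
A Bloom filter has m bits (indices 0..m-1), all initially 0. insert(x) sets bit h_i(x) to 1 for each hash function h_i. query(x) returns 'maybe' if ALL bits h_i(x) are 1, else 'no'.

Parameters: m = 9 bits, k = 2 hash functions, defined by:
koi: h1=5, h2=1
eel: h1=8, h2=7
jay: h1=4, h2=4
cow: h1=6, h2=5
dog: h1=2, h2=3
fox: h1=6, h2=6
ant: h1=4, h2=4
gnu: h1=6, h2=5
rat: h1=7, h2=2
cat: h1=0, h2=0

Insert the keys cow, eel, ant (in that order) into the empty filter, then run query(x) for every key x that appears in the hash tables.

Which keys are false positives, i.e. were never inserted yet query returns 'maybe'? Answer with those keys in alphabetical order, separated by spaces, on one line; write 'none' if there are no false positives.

Answer: fox gnu jay

Derivation:
Start: bits=000000000
After insert 'cow': sets bits 5 6 -> bits=000001100
After insert 'eel': sets bits 7 8 -> bits=000001111
After insert 'ant': sets bits 4 -> bits=000011111
Not inserted: cat dog fox gnu jay koi rat — query each against bits=000011111:
query cat: checks bit0=0 (has a 0) -> no => not a false positive
query dog: checks bit2=0, bit3=0 (has a 0) -> no => not a false positive
query fox: checks bit6=1 (all 1) -> maybe => FALSE POSITIVE
query gnu: checks bit5=1, bit6=1 (all 1) -> maybe => FALSE POSITIVE
query jay: checks bit4=1 (all 1) -> maybe => FALSE POSITIVE
query koi: checks bit1=0, bit5=1 (has a 0) -> no => not a false positive
query rat: checks bit2=0, bit7=1 (has a 0) -> no => not a false positive
False positives (alphabetical): fox gnu jay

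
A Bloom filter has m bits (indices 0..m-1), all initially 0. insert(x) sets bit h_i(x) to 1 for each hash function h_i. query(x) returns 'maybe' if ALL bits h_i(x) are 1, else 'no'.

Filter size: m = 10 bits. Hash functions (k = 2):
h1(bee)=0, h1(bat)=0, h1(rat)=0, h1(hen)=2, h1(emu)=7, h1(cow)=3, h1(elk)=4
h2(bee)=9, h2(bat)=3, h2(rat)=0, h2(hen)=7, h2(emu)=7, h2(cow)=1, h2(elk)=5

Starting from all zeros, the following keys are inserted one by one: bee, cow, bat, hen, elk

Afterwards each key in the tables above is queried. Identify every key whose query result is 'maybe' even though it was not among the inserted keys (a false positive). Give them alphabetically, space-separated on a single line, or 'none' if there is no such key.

Start: bits=0000000000
After insert 'bee': sets bits 0 9 -> bits=1000000001
After insert 'cow': sets bits 1 3 -> bits=1101000001
After insert 'bat': sets bits 0 3 -> bits=1101000001
After insert 'hen': sets bits 2 7 -> bits=1111000101
After insert 'elk': sets bits 4 5 -> bits=1111110101
Not inserted: emu rat — query each against bits=1111110101:
query emu: checks bit7=1 (all 1) -> maybe => FALSE POSITIVE
query rat: checks bit0=1 (all 1) -> maybe => FALSE POSITIVE
False positives (alphabetical): emu rat

Answer: emu rat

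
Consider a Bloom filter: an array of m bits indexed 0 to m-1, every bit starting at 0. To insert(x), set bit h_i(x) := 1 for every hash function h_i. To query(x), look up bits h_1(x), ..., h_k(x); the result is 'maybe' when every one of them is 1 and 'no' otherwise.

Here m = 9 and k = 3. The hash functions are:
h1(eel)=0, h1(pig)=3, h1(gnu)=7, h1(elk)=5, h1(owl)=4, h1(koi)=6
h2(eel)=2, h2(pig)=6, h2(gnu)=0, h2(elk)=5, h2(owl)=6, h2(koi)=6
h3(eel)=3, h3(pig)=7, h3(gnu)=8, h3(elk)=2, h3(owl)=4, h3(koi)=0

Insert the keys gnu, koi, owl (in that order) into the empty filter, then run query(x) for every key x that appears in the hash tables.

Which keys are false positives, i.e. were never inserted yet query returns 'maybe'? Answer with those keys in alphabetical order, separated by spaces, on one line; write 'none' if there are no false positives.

Start: bits=000000000
After insert 'gnu': sets bits 0 7 8 -> bits=100000011
After insert 'koi': sets bits 0 6 -> bits=100000111
After insert 'owl': sets bits 4 6 -> bits=100010111
Not inserted: eel elk pig — query each against bits=100010111:
query eel: checks bit0=1, bit2=0, bit3=0 (has a 0) -> no => not a false positive
query elk: checks bit2=0, bit5=0 (has a 0) -> no => not a false positive
query pig: checks bit3=0, bit6=1, bit7=1 (has a 0) -> no => not a false positive
False positives (alphabetical): none

Answer: none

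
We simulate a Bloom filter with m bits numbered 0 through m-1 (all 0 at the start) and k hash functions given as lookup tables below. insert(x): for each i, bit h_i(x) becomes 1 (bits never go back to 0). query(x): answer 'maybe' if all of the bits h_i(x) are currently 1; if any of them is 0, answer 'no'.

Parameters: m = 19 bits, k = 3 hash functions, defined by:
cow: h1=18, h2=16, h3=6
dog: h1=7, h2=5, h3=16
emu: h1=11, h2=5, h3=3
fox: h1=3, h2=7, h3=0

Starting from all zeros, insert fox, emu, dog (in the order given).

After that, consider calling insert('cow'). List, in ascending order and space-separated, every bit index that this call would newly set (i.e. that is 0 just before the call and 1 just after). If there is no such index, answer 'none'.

Start: bits=0000000000000000000
After insert 'fox': sets bits 0 3 7 -> bits=1001000100000000000
After insert 'emu': sets bits 3 5 11 -> bits=1001010100010000000
After insert 'dog': sets bits 5 7 16 -> bits=1001010100010000100
insert 'cow' would touch bits 6 16 18; currently bit6=0, bit16=1, bit18=0
Bits that are 0 among those (would change 0->1): 6 18

Answer: 6 18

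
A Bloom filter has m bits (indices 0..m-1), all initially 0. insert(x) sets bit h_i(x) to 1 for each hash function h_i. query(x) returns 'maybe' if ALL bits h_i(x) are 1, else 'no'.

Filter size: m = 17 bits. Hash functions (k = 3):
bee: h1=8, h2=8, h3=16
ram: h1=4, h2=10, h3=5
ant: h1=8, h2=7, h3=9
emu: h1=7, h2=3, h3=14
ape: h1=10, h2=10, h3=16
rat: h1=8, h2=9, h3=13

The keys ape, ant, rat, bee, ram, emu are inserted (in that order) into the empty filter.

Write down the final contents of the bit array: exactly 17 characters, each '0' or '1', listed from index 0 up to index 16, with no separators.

Start: bits=00000000000000000
After insert 'ape': sets bits 10 16 -> bits=00000000001000001
After insert 'ant': sets bits 7 8 9 -> bits=00000001111000001
After insert 'rat': sets bits 8 9 13 -> bits=00000001111001001
After insert 'bee': sets bits 8 16 -> bits=00000001111001001
After insert 'ram': sets bits 4 5 10 -> bits=00001101111001001
After insert 'emu': sets bits 3 7 14 -> bits=00011101111001101

Answer: 00011101111001101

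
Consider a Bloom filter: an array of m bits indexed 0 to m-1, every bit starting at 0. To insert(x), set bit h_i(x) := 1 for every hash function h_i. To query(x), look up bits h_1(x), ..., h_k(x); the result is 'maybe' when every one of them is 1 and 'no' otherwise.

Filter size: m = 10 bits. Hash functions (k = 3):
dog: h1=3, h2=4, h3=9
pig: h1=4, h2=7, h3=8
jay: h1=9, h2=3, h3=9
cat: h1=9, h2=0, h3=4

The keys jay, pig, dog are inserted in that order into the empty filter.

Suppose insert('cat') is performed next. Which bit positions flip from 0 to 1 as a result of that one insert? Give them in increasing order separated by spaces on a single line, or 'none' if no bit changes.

Start: bits=0000000000
After insert 'jay': sets bits 3 9 -> bits=0001000001
After insert 'pig': sets bits 4 7 8 -> bits=0001100111
After insert 'dog': sets bits 3 4 9 -> bits=0001100111
insert 'cat' would touch bits 0 4 9; currently bit0=0, bit4=1, bit9=1
Bits that are 0 among those (would change 0->1): 0

Answer: 0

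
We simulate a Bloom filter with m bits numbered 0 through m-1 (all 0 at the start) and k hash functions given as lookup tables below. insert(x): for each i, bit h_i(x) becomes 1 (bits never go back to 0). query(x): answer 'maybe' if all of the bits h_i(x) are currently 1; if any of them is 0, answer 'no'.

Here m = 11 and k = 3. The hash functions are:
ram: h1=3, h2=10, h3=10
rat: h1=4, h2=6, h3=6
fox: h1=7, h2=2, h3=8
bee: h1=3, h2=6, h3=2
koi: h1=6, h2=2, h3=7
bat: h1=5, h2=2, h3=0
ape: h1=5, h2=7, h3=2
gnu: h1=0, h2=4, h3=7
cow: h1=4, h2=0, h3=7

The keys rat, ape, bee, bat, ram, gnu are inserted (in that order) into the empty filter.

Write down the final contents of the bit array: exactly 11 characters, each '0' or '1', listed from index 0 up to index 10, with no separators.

Answer: 10111111001

Derivation:
Start: bits=00000000000
After insert 'rat': sets bits 4 6 -> bits=00001010000
After insert 'ape': sets bits 2 5 7 -> bits=00101111000
After insert 'bee': sets bits 2 3 6 -> bits=00111111000
After insert 'bat': sets bits 0 2 5 -> bits=10111111000
After insert 'ram': sets bits 3 10 -> bits=10111111001
After insert 'gnu': sets bits 0 4 7 -> bits=10111111001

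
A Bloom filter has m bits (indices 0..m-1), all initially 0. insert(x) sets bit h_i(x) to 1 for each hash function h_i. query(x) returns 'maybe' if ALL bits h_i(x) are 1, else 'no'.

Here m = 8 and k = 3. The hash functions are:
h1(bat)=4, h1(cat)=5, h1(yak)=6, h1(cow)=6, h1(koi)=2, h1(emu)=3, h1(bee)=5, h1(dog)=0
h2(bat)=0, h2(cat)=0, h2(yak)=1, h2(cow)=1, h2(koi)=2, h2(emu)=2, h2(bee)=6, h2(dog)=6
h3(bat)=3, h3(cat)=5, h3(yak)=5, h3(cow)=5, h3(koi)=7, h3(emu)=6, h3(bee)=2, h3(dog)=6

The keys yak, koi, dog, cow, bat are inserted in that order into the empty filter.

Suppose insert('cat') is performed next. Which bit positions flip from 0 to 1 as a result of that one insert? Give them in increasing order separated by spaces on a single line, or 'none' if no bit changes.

Start: bits=00000000
After insert 'yak': sets bits 1 5 6 -> bits=01000110
After insert 'koi': sets bits 2 7 -> bits=01100111
After insert 'dog': sets bits 0 6 -> bits=11100111
After insert 'cow': sets bits 1 5 6 -> bits=11100111
After insert 'bat': sets bits 0 3 4 -> bits=11111111
insert 'cat' would touch bits 0 5; currently bit0=1, bit5=1
Bits that are 0 among those (would change 0->1): none

Answer: none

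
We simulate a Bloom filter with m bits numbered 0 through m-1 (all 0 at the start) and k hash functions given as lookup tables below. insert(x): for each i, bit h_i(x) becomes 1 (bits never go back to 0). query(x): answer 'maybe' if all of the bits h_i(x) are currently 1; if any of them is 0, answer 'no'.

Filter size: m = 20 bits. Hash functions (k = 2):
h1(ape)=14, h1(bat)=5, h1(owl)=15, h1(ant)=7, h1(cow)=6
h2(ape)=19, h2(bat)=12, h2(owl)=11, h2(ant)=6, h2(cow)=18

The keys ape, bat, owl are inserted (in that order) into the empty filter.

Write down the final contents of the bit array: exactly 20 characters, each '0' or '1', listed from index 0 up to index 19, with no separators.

Start: bits=00000000000000000000
After insert 'ape': sets bits 14 19 -> bits=00000000000000100001
After insert 'bat': sets bits 5 12 -> bits=00000100000010100001
After insert 'owl': sets bits 11 15 -> bits=00000100000110110001

Answer: 00000100000110110001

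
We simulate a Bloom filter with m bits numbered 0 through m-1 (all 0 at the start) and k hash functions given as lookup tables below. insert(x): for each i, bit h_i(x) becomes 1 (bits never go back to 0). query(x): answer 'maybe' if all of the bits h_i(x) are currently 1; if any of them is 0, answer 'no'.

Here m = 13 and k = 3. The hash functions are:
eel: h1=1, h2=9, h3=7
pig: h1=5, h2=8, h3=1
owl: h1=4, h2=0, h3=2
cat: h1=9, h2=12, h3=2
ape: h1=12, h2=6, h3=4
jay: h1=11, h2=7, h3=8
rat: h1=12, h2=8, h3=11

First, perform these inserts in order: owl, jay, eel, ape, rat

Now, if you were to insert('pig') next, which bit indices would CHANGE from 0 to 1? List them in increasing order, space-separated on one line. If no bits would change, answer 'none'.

Answer: 5

Derivation:
Start: bits=0000000000000
After insert 'owl': sets bits 0 2 4 -> bits=1010100000000
After insert 'jay': sets bits 7 8 11 -> bits=1010100110010
After insert 'eel': sets bits 1 7 9 -> bits=1110100111010
After insert 'ape': sets bits 4 6 12 -> bits=1110101111011
After insert 'rat': sets bits 8 11 12 -> bits=1110101111011
insert 'pig' would touch bits 1 5 8; currently bit1=1, bit5=0, bit8=1
Bits that are 0 among those (would change 0->1): 5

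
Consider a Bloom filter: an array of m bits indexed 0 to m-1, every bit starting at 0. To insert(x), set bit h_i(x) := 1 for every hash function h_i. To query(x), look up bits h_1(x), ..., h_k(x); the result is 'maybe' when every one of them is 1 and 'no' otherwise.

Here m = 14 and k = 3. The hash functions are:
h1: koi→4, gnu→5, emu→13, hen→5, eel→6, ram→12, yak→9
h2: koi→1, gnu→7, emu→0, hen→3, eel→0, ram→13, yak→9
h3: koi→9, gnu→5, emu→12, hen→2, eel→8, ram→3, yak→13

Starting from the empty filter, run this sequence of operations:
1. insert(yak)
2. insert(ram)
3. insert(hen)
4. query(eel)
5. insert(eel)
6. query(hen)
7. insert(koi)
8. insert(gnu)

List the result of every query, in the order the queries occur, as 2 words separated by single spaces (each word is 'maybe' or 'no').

Start: bits=00000000000000
Op 1: insert yak -> sets bits 9 13 -> bits=00000000010001
Op 2: insert ram -> sets bits 3 12 13 -> bits=00010000010011
Op 3: insert hen -> sets bits 2 3 5 -> bits=00110100010011
Op 4: query eel -> checks bit0=0, bit6=0, bit8=0 (has a 0) -> no
Op 5: insert eel -> sets bits 0 6 8 -> bits=10110110110011
Op 6: query hen -> checks bit2=1, bit3=1, bit5=1 (all 1) -> maybe
Op 7: insert koi -> sets bits 1 4 9 -> bits=11111110110011
Op 8: insert gnu -> sets bits 5 7 -> bits=11111111110011
Query results in order: no maybe

Answer: no maybe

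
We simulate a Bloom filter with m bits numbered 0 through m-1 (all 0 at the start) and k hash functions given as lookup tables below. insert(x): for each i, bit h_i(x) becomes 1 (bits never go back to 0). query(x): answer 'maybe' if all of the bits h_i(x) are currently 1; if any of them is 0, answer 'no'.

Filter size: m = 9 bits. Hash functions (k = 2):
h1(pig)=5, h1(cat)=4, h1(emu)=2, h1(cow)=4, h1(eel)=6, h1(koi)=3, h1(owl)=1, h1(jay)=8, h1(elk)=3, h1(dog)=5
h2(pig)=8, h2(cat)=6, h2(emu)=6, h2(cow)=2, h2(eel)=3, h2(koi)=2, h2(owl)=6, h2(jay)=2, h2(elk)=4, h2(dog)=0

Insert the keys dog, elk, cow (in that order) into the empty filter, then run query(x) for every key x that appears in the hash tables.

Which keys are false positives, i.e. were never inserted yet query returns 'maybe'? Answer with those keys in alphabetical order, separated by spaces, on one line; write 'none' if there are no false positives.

Start: bits=000000000
After insert 'dog': sets bits 0 5 -> bits=100001000
After insert 'elk': sets bits 3 4 -> bits=100111000
After insert 'cow': sets bits 2 4 -> bits=101111000
Not inserted: cat eel emu jay koi owl pig — query each against bits=101111000:
query cat: checks bit4=1, bit6=0 (has a 0) -> no => not a false positive
query eel: checks bit3=1, bit6=0 (has a 0) -> no => not a false positive
query emu: checks bit2=1, bit6=0 (has a 0) -> no => not a false positive
query jay: checks bit2=1, bit8=0 (has a 0) -> no => not a false positive
query koi: checks bit2=1, bit3=1 (all 1) -> maybe => FALSE POSITIVE
query owl: checks bit1=0, bit6=0 (has a 0) -> no => not a false positive
query pig: checks bit5=1, bit8=0 (has a 0) -> no => not a false positive
False positives (alphabetical): koi

Answer: koi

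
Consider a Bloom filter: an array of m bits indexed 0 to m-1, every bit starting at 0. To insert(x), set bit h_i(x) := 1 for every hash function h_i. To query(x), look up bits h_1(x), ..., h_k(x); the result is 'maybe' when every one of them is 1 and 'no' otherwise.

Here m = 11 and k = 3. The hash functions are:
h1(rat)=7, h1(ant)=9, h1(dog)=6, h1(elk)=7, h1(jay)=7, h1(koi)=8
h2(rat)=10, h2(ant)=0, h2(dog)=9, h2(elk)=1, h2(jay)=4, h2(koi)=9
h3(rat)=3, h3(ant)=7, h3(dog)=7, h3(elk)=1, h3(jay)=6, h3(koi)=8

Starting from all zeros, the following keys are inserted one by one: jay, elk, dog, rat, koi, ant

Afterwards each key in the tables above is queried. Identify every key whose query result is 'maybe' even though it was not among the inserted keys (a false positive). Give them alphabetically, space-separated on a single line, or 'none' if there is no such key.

Answer: none

Derivation:
Start: bits=00000000000
After insert 'jay': sets bits 4 6 7 -> bits=00001011000
After insert 'elk': sets bits 1 7 -> bits=01001011000
After insert 'dog': sets bits 6 7 9 -> bits=01001011010
After insert 'rat': sets bits 3 7 10 -> bits=01011011011
After insert 'koi': sets bits 8 9 -> bits=01011011111
After insert 'ant': sets bits 0 7 9 -> bits=11011011111
Not inserted: (none) — query each against bits=11011011111:
False positives (alphabetical): none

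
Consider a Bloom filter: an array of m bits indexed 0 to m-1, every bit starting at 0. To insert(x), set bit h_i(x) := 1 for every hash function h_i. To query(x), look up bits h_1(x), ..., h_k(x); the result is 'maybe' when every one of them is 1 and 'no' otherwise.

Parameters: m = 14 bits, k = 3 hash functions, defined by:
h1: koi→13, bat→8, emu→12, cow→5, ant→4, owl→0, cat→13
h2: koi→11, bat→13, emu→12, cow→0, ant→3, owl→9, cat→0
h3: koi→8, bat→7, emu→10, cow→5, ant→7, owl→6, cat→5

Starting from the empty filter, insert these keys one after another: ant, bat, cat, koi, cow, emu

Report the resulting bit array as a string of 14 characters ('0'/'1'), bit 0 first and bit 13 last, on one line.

Answer: 10011101101111

Derivation:
Start: bits=00000000000000
After insert 'ant': sets bits 3 4 7 -> bits=00011001000000
After insert 'bat': sets bits 7 8 13 -> bits=00011001100001
After insert 'cat': sets bits 0 5 13 -> bits=10011101100001
After insert 'koi': sets bits 8 11 13 -> bits=10011101100101
After insert 'cow': sets bits 0 5 -> bits=10011101100101
After insert 'emu': sets bits 10 12 -> bits=10011101101111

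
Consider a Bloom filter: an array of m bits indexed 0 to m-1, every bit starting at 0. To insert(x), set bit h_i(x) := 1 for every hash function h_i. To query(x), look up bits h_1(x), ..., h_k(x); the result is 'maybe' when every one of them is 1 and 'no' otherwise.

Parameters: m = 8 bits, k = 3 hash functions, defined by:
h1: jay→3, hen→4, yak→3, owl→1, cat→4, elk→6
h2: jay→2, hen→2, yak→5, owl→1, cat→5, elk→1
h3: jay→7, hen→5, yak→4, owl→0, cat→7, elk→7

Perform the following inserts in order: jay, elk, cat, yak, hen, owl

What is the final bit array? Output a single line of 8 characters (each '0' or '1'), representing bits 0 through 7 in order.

Answer: 11111111

Derivation:
Start: bits=00000000
After insert 'jay': sets bits 2 3 7 -> bits=00110001
After insert 'elk': sets bits 1 6 7 -> bits=01110011
After insert 'cat': sets bits 4 5 7 -> bits=01111111
After insert 'yak': sets bits 3 4 5 -> bits=01111111
After insert 'hen': sets bits 2 4 5 -> bits=01111111
After insert 'owl': sets bits 0 1 -> bits=11111111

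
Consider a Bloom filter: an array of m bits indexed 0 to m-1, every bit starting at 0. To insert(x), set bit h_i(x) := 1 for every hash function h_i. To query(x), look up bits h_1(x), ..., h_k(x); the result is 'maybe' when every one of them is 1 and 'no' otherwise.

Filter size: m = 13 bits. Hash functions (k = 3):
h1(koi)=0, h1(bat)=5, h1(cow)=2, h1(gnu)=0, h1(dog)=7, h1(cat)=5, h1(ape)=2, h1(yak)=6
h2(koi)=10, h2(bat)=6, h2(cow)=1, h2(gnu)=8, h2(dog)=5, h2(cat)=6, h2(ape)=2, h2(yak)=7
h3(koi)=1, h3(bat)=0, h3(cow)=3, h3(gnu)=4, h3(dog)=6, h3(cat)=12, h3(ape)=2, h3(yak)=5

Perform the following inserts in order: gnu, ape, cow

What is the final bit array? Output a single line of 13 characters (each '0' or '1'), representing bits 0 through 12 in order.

Start: bits=0000000000000
After insert 'gnu': sets bits 0 4 8 -> bits=1000100010000
After insert 'ape': sets bits 2 -> bits=1010100010000
After insert 'cow': sets bits 1 2 3 -> bits=1111100010000

Answer: 1111100010000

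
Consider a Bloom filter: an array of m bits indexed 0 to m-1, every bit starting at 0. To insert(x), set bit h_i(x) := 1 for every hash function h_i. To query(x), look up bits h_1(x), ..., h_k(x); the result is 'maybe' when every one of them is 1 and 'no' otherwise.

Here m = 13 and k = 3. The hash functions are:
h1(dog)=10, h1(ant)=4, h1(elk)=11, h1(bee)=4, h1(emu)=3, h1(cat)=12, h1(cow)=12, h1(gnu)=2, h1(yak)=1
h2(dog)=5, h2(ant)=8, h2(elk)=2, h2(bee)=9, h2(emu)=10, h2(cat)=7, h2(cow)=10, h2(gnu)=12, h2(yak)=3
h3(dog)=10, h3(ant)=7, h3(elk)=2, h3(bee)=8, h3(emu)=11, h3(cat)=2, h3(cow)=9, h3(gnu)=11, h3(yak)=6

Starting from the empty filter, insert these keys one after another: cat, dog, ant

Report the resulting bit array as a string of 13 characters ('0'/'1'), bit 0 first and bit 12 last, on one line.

Start: bits=0000000000000
After insert 'cat': sets bits 2 7 12 -> bits=0010000100001
After insert 'dog': sets bits 5 10 -> bits=0010010100101
After insert 'ant': sets bits 4 7 8 -> bits=0010110110101

Answer: 0010110110101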